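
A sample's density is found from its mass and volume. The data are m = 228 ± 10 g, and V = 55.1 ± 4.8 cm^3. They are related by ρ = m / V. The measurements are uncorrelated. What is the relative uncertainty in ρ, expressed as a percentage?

9.75%

Since ρ is a product/quotient, work with relative uncertainties:
  (1·δm/m)² = (1×0.0439)² = 0.00192;  (-1·δV/V)² = (-1×0.0871)² = 0.00759
δρ/ρ = √(0.00951) = 0.0975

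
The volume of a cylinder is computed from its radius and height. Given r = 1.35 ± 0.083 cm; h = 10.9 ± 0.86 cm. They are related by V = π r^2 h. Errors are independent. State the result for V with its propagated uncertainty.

Relative error in a monomial: (δV/V)² = Σ (nᵢ · δxᵢ/xᵢ)².
  (2·δr/r)² = (2×0.0615)² = 0.0151;  (1·δh/h)² = (1×0.0789)² = 0.00623
δV/V = √(0.0213) = 0.146
V = 62.4 cm^3, so δV = 0.146 × 62.4 = 9.12 cm^3.

62.4 ± 9.12 cm^3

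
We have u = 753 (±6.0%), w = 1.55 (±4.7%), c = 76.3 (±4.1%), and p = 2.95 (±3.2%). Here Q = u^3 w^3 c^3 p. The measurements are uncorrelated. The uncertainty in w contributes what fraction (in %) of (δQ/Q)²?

29.1%

(δQ/Q)² = (3·δu/u)² + (3·δw/w)² + (3·δc/c)² + (1·δp/p)²
  u term: (3×0.0600)² = 0.0324
  w term: (3×0.0470)² = 0.0199
  c term: (3×0.0410)² = 0.0151
  p term: (1×0.0320)² = 0.00102
Total = 0.0684. Share from w = 0.0199/0.0684 = 0.291.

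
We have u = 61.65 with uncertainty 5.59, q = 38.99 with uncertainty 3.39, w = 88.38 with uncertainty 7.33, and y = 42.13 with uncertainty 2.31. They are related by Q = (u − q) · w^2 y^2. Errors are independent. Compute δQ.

1.1e+08

Let h = u − q = 22.66. δh = √(δu² + δq²) = √(31.2 + 11.5) = 6.54, so δh/h = 0.289.
Q is then a monomial in h, w, y:
δQ/Q = √((δh/h)² + (2·δw/w)² + (2·δy/y)²) = √(0.0832 + 0.0275 + 0.0120) = 0.350
Q = 3.142e+08, so δQ = 0.350 × 3.142e+08 = 1.1e+08.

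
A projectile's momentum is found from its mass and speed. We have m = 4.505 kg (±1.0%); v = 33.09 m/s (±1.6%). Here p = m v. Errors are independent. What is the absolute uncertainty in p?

2.81 kg·m/s

p is a product of powers, so relative uncertainties combine in quadrature:
  (1·δm/m)² = (1×0.0100)² = 0.000100;  (1·δv/v)² = (1×0.0160)² = 0.000256
δp/p = √(0.000356) = 0.0189
p = 149.1 kg·m/s, so δp = 0.0189 × 149.1 = 2.81 kg·m/s.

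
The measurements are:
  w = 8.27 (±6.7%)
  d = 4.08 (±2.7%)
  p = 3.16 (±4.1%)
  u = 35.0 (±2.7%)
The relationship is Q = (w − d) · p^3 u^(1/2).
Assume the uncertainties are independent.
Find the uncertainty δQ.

143

Let h = w − d = 4.19. δh = √(δw² + δd²) = √(0.307 + 0.0121) = 0.565, so δh/h = 0.135.
Q is then a monomial in h, p, u:
δQ/Q = √((δh/h)² + (3·δp/p)² + (½·δu/u)²) = √(0.0182 + 0.0151 + 0.000182) = 0.183
Q = 782, so δQ = 0.183 × 782 = 143.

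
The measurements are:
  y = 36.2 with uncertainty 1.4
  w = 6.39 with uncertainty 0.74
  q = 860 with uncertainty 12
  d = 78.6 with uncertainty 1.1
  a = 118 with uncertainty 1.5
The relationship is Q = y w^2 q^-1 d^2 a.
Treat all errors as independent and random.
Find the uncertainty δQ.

2.97e+05

Relative error in a monomial: (δQ/Q)² = Σ (nᵢ · δxᵢ/xᵢ)².
  (1·δy/y)² = (1×0.0387)² = 0.00150;  (2·δw/w)² = (2×0.116)² = 0.0536;  (-1·δq/q)² = (-1×0.0140)² = 0.000195;  (2·δd/d)² = (2×0.0140)² = 0.000783;  (1·δa/a)² = (1×0.0127)² = 0.000162
δQ/Q = √(0.0563) = 0.237
Q = 1.25e+06, so δQ = 0.237 × 1.25e+06 = 2.97e+05.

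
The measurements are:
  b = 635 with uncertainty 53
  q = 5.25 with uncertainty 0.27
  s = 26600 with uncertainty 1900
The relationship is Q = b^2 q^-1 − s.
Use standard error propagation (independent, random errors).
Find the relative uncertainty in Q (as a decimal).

Let p = b^2·q^-1 = 76800. δp/p = √((2·δb/b)² + (-1·δq/q)²) = √(0.0279 + 0.00264) = 0.175, so δp = 13400.
Q = p − s: δQ = √(δp² + δs²) = √(1.8e+08 + 3.61e+06) = 13500
Q = 50200, so δQ/Q = 13500/50200 = 0.270.

0.270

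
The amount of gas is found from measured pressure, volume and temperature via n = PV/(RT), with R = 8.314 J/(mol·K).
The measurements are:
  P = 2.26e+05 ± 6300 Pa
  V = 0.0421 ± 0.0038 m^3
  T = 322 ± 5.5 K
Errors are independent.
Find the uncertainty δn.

0.341 mol

For a monomial n ∝ P, V, T^-1, fractional errors add in quadrature:
  (1·δP/P)² = (1×0.0279)² = 0.000777;  (1·δV/V)² = (1×0.0903)² = 0.00815;  (-1·δT/T)² = (-1×0.0171)² = 0.000292
δn/n = √(0.00922) = 0.0960
n = 3.55 mol, so δn = 0.0960 × 3.55 = 0.341 mol.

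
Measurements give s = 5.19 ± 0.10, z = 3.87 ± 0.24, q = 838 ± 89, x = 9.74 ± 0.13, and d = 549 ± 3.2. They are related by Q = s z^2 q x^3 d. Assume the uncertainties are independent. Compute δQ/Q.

Q is a product of powers, so relative uncertainties combine in quadrature:
  (1·δs/s)² = (1×0.0193)² = 0.000371;  (2·δz/z)² = (2×0.0620)² = 0.0154;  (1·δq/q)² = (1×0.106)² = 0.0113;  (3·δx/x)² = (3×0.0133)² = 0.00160;  (1·δd/d)² = (1×0.00583)² = 3.4e-05
δQ/Q = √(0.0287) = 0.169

0.169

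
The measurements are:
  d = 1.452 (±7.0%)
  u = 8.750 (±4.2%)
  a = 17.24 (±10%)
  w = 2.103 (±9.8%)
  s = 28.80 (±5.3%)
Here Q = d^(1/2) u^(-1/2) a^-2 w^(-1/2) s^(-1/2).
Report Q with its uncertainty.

For a monomial Q ∝ d^(1/2), u^(-1/2), a^-2, w^(-1/2), s^(-1/2), fractional errors add in quadrature:
  (½·δd/d)² = (0.5×0.0700)² = 0.00123;  (−½·δu/u)² = (-0.5×0.0420)² = 0.000441;  (-2·δa/a)² = (-2×0.100)² = 0.0400;  (−½·δw/w)² = (-0.5×0.0980)² = 0.00240;  (−½·δs/s)² = (-0.5×0.0530)² = 0.000702
δQ/Q = √(0.0448) = 0.212
Q = 0.0001761, so δQ = 0.212 × 0.0001761 = 3.73e-05.

(1.761 ± 0.373) × 10^-4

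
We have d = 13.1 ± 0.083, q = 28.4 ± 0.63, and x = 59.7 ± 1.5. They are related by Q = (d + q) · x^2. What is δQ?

7770

Let u = d + q = 41.5. δu = √(δd² + δq²) = √(0.00689 + 0.397) = 0.635, so δu/u = 0.0153.
Q is then a monomial in u, x:
δQ/Q = √((δu/u)² + (2·δx/x)²) = √(0.000234 + 0.00253) = 0.0525
Q = 1.48e+05, so δQ = 0.0525 × 1.48e+05 = 7770.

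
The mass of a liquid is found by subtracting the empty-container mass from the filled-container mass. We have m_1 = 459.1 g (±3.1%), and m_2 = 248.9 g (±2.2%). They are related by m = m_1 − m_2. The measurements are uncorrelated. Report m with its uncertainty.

Absolute uncertainties add in quadrature for a linear combination:
  (δm_1)² = 203;  (δm_2)² = 30.0
δm = √(233) = 15.2 g
m = 210.2 g.

210.2 ± 15.2 g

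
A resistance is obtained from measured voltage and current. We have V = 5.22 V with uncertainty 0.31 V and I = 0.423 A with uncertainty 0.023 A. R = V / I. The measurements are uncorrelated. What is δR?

R is a product of powers, so relative uncertainties combine in quadrature:
  (1·δV/V)² = (1×0.0594)² = 0.00353;  (-1·δI/I)² = (-1×0.0544)² = 0.00296
δR/R = √(0.00648) = 0.0805
R = 12.3 Ω, so δR = 0.0805 × 12.3 = 0.994 Ω.

0.994 Ω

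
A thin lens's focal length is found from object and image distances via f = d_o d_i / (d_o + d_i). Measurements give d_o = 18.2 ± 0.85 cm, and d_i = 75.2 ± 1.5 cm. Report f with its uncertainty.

∂f/∂d_o = (d_i/(d_o+d_i))² = 0.648;  ∂f/∂d_i = (d_o/(d_o+d_i))² = 0.0380
δf = √((∂f/∂d_o · δd_o)² + (∂f/∂d_i · δd_i)²) = √(0.304 + 0.00324) = 0.554 cm
f = 14.7 cm.

14.7 ± 0.554 cm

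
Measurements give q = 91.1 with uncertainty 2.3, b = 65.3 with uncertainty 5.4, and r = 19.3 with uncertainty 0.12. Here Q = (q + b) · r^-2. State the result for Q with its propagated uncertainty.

0.420 ± 0.0166

Let u = q + b = 156. δu = √(δq² + δb²) = √(5.29 + 29.2) = 5.87, so δu/u = 0.0375.
Q is then a monomial in u, r:
δQ/Q = √((δu/u)² + (-2·δr/r)²) = √(0.00141 + 0.000155) = 0.0395
Q = 0.420, so δQ = 0.0395 × 0.420 = 0.0166.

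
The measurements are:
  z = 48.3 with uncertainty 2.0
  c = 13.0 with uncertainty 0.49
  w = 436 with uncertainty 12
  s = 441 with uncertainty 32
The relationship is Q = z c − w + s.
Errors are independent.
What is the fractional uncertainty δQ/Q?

Let p = z·c = 628. δp/p = √((1·δz/z)² + (1·δc/c)²) = √(0.00171 + 0.00142) = 0.0560, so δp = 35.2.
Q = p − w + s: δQ = √(δp² + δw² + δs²) = √(1240 + 144 + 1020) = 49.0
Q = 633, so δQ/Q = 49.0/633 = 0.0775.

0.0775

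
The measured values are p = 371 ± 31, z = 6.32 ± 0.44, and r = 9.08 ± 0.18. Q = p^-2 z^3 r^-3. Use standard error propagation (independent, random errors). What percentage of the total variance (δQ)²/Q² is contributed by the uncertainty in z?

58.1%

(δQ/Q)² = (-2·δp/p)² + (3·δz/z)² + (-3·δr/r)²
  p term: (-2×0.0836)² = 0.0279
  z term: (3×0.0696)² = 0.0436
  r term: (-3×0.0198)² = 0.00354
Total = 0.0751. Share from z = 0.0436/0.0751 = 0.581.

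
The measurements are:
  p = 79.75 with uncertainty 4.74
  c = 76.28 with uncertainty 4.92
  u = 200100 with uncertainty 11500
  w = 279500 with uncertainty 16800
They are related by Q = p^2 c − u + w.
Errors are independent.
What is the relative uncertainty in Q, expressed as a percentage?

Let h = p^2·c = 485100. δh/h = √((2·δp/p)² + (1·δc/c)²) = √(0.0141 + 0.00416) = 0.135, so δh = 65600.
Q = h − u + w: δQ = √(δh² + δu² + δw²) = √(4.3e+09 + 1.32e+08 + 2.82e+08) = 68700
Q = 564500, so δQ/Q = 68700/564500 = 0.122.

12.2%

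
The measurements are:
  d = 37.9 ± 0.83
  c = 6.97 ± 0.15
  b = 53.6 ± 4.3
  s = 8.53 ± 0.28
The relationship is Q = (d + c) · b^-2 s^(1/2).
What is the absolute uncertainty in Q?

Let u = d + c = 44.9. δu = √(δd² + δc²) = √(0.689 + 0.0225) = 0.843, so δu/u = 0.0188.
Q is then a monomial in u, b, s:
δQ/Q = √((δu/u)² + (-2·δb/b)² + (½·δs/s)²) = √(0.000353 + 0.0257 + 0.000269) = 0.162
Q = 0.0456, so δQ = 0.162 × 0.0456 = 0.00741.

0.00741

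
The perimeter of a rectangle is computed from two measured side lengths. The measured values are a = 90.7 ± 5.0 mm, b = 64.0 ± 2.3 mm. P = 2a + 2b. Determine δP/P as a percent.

Each term contributes (cᵢ δxᵢ)² to (δP)²:
  (2·δa)² = 100;  (2·δb)² = 21.2
δP = √(121) = 11.0 mm
P = 309 mm, so δP/P = 11.0/309 = 0.0356.

3.56%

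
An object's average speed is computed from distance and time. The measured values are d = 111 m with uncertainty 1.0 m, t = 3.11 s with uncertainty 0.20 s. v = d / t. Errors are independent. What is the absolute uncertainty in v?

Each factor contributes (exponent × relative error)² to (δv/v)²:
  (1·δd/d)² = (1×0.00901)² = 8.12e-05;  (-1·δt/t)² = (-1×0.0643)² = 0.00414
δv/v = √(0.00422) = 0.0649
v = 35.7 m/s, so δv = 0.0649 × 35.7 = 2.32 m/s.

2.32 m/s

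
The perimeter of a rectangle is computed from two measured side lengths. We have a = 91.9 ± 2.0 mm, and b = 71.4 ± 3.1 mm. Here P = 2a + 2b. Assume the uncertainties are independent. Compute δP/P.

0.0226

Each term contributes (cᵢ δxᵢ)² to (δP)²:
  (2·δa)² = 16.0;  (2·δb)² = 38.4
δP = √(54.4) = 7.38 mm
P = 327 mm, so δP/P = 7.38/327 = 0.0226.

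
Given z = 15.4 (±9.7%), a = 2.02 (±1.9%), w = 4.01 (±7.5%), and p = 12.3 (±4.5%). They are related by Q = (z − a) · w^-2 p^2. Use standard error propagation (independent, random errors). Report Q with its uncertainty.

126 ± 26.1

Let u = z − a = 13.4. δu = √(δz² + δa²) = √(2.23 + 0.00147) = 1.49, so δu/u = 0.112.
Q is then a monomial in u, w, p:
δQ/Q = √((δu/u)² + (-2·δw/w)² + (2·δp/p)²) = √(0.0125 + 0.0225 + 0.00810) = 0.208
Q = 126, so δQ = 0.208 × 126 = 26.1.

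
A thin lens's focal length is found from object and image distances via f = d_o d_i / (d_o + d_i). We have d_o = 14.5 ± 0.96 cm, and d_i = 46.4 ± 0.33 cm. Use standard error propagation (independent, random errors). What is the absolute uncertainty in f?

∂f/∂d_o = (d_i/(d_o+d_i))² = 0.580;  ∂f/∂d_i = (d_o/(d_o+d_i))² = 0.0567
δf = √((∂f/∂d_o · δd_o)² + (∂f/∂d_i · δd_i)²) = √(0.311 + 0.000350) = 0.558 cm

0.558 cm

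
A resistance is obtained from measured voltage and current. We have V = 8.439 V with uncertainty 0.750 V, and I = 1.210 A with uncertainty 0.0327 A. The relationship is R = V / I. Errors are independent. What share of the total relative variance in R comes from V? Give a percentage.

(δR/R)² = (1·δV/V)² + (-1·δI/I)²
  V term: (1×0.0889)² = 0.00790
  I term: (-1×0.0270)² = 0.000730
Total = 0.00863. Share from V = 0.00790/0.00863 = 0.915.

91.5%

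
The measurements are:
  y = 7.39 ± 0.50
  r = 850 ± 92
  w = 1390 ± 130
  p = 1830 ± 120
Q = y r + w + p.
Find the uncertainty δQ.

821

Let h = y·r = 6280. δh/h = √((1·δy/y)² + (1·δr/r)²) = √(0.00458 + 0.0117) = 0.128, so δh = 802.
Q = h + w + p: δQ = √(δh² + δw² + δp²) = √(6.43e+05 + 16900 + 14400) = 821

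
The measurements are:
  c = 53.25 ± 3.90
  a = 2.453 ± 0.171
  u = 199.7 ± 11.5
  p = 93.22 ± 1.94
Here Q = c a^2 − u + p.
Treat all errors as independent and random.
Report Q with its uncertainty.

Let w = c·a^2 = 320.4. δw/w = √((1·δc/c)² + (2·δa/a)²) = √(0.00536 + 0.0194) = 0.157, so δw = 50.5.
Q = w − u + p: δQ = √(δw² + δu² + δp²) = √(2550 + 132 + 3.76) = 51.8
Q = 213.9.

213.9 ± 51.8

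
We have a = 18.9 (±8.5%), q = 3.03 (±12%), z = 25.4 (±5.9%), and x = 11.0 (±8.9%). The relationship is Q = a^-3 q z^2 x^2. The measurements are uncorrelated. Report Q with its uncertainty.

35.0 ± 12.4

For a monomial Q ∝ a^-3, q, z^2, x^2, fractional errors add in quadrature:
  (-3·δa/a)² = (-3×0.0850)² = 0.0650;  (1·δq/q)² = (1×0.120)² = 0.0144;  (2·δz/z)² = (2×0.0590)² = 0.0139;  (2·δx/x)² = (2×0.0890)² = 0.0317
δQ/Q = √(0.125) = 0.354
Q = 35.0, so δQ = 0.354 × 35.0 = 12.4.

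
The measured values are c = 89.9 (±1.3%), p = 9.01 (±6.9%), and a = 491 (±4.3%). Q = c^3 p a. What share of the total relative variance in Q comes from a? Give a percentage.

(δQ/Q)² = (3·δc/c)² + (1·δp/p)² + (1·δa/a)²
  c term: (3×0.0130)² = 0.00152
  p term: (1×0.0690)² = 0.00476
  a term: (1×0.0430)² = 0.00185
Total = 0.00813. Share from a = 0.00185/0.00813 = 0.227.

22.7%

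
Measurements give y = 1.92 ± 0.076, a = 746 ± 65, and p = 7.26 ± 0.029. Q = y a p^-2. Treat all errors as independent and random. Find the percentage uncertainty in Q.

Each factor contributes (exponent × relative error)² to (δQ/Q)²:
  (1·δy/y)² = (1×0.0396)² = 0.00157;  (1·δa/a)² = (1×0.0871)² = 0.00759;  (-2·δp/p)² = (-2×0.00399)² = 6.38e-05
δQ/Q = √(0.00922) = 0.0960

9.60%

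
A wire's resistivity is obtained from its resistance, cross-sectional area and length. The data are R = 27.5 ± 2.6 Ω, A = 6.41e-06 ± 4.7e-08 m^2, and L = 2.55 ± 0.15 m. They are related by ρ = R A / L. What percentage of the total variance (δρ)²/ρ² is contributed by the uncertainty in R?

71.8%

(δρ/ρ)² = (1·δR/R)² + (1·δA/A)² + (-1·δL/L)²
  R term: (1×0.0945)² = 0.00894
  A term: (1×0.00733)² = 5.38e-05
  L term: (-1×0.0588)² = 0.00346
Total = 0.0125. Share from R = 0.00894/0.0125 = 0.718.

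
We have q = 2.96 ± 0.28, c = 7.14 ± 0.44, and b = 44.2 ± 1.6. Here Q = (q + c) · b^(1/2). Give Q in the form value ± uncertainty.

Let u = q + c = 10.1. δu = √(δq² + δc²) = √(0.0784 + 0.194) = 0.522, so δu/u = 0.0516.
Q is then a monomial in u, b:
δQ/Q = √((δu/u)² + (½·δb/b)²) = √(0.00267 + 0.000328) = 0.0547
Q = 67.1, so δQ = 0.0547 × 67.1 = 3.67.

67.1 ± 3.67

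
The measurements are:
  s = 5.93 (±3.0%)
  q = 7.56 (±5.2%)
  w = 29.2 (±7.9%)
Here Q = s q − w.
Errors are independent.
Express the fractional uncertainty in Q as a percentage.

22.7%

Let p = s·q = 44.8. δp/p = √((1·δs/s)² + (1·δq/q)²) = √(0.000900 + 0.00270) = 0.0600, so δp = 2.69.
Q = p − w: δQ = √(δp² + δw²) = √(7.24 + 5.32) = 3.54
Q = 15.6, so δQ/Q = 3.54/15.6 = 0.227.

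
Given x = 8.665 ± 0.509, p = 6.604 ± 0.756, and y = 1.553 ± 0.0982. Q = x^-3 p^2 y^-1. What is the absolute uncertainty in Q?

Each factor contributes (exponent × relative error)² to (δQ/Q)²:
  (-3·δx/x)² = (-3×0.0587)² = 0.0311;  (2·δp/p)² = (2×0.114)² = 0.0524;  (-1·δy/y)² = (-1×0.0632)² = 0.00400
δQ/Q = √(0.0875) = 0.296
Q = 0.04317, so δQ = 0.296 × 0.04317 = 0.0128.

0.0128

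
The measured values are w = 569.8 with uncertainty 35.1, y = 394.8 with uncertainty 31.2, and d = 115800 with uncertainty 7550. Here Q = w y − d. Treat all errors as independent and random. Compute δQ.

23800

Let p = w·y = 225000. δp/p = √((1·δw/w)² + (1·δy/y)²) = √(0.00379 + 0.00625) = 0.100, so δp = 22500.
Q = p − d: δQ = √(δp² + δd²) = √(5.08e+08 + 5.7e+07) = 23800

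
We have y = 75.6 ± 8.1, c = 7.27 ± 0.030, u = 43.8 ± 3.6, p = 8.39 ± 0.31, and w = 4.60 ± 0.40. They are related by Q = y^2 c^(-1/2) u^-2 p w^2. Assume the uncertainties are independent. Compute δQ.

Since Q is a product/quotient, work with relative uncertainties:
  (2·δy/y)² = (2×0.107)² = 0.0459;  (−½·δc/c)² = (-0.5×0.00413)² = 4.26e-06;  (-2·δu/u)² = (-2×0.0822)² = 0.0270;  (1·δp/p)² = (1×0.0369)² = 0.00137;  (2·δw/w)² = (2×0.0870)² = 0.0302
δQ/Q = √(0.105) = 0.323
Q = 196, so δQ = 0.323 × 196 = 63.4.

63.4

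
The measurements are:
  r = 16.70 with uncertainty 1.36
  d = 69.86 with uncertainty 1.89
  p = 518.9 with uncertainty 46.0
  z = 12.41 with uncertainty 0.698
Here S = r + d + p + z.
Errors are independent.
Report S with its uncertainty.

617.9 ± 46.1

Sums and differences: (δS)² = Σ (cᵢ δxᵢ)².
  (δr)² = 1.85;  (δd)² = 3.57;  (δp)² = 2120;  (δz)² = 0.487
δS = √(2120) = 46.1
S = 617.9.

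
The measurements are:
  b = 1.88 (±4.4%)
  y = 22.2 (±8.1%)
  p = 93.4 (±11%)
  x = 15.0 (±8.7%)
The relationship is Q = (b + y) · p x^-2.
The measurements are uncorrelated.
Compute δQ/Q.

0.219

Let u = b + y = 24.1. δu = √(δb² + δy²) = √(0.00684 + 3.23) = 1.80, so δu/u = 0.0748.
Q is then a monomial in u, p, x:
δQ/Q = √((δu/u)² + (1·δp/p)² + (-2·δx/x)²) = √(0.00559 + 0.0121 + 0.0303) = 0.219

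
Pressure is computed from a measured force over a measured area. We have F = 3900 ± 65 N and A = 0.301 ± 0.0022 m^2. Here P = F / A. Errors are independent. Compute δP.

Relative error in a monomial: (δP/P)² = Σ (nᵢ · δxᵢ/xᵢ)².
  (1·δF/F)² = (1×0.0167)² = 0.000278;  (-1·δA/A)² = (-1×0.00731)² = 5.34e-05
δP/P = √(0.000331) = 0.0182
P = 13000 Pa, so δP = 0.0182 × 13000 = 236 Pa.

236 Pa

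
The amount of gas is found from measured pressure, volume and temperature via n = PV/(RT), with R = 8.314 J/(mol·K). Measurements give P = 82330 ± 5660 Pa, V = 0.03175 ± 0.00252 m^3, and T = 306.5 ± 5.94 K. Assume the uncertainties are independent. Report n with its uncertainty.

Products/powers → add relative errors in quadrature, weighted by exponent:
  (1·δP/P)² = (1×0.0687)² = 0.00473;  (1·δV/V)² = (1×0.0794)² = 0.00630;  (-1·δT/T)² = (-1×0.0194)² = 0.000376
δn/n = √(0.0114) = 0.107
n = 1.026 mol, so δn = 0.107 × 1.026 = 0.110 mol.

1.026 ± 0.110 mol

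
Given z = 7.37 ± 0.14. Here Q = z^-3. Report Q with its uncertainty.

0.00250 ± 0.000142

Products/powers → add relative errors in quadrature, weighted by exponent:
  (-3·δz/z)² = (-3×0.0190)² = 0.00325
δQ/Q = √(0.00325) = 0.0570
Q = 0.00250, so δQ = 0.0570 × 0.00250 = 0.000142.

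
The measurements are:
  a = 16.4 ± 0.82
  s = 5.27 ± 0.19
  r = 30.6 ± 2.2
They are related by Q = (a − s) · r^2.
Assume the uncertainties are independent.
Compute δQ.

1690

Let u = a − s = 11.1. δu = √(δa² + δs²) = √(0.672 + 0.0361) = 0.842, so δu/u = 0.0756.
Q is then a monomial in u, r:
δQ/Q = √((δu/u)² + (2·δr/r)²) = √(0.00572 + 0.0207) = 0.162
Q = 10400, so δQ = 0.162 × 10400 = 1690.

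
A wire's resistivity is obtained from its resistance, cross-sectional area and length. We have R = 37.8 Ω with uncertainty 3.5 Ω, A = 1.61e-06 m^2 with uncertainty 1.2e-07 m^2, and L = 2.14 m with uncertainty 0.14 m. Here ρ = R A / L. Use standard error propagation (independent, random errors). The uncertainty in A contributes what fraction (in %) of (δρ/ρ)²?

30.2%

(δρ/ρ)² = (1·δR/R)² + (1·δA/A)² + (-1·δL/L)²
  R term: (1×0.0926)² = 0.00857
  A term: (1×0.0745)² = 0.00556
  L term: (-1×0.0654)² = 0.00428
Total = 0.0184. Share from A = 0.00556/0.0184 = 0.302.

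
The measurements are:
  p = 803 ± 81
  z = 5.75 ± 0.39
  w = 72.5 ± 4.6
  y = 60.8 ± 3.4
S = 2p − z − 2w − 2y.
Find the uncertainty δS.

S is a linear combination, so absolute uncertainties add in quadrature:
  (2·δp)² = 26200;  (δz)² = 0.152;  (2·δw)² = 84.6;  (2·δy)² = 46.2
δS = √(26400) = 162

162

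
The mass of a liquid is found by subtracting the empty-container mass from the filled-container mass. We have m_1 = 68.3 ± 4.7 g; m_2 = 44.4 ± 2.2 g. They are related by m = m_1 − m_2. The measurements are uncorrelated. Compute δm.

5.19 g

Sums and differences: (δm)² = Σ (cᵢ δxᵢ)².
  (δm_1)² = 22.1;  (δm_2)² = 4.84
δm = √(26.9) = 5.19 g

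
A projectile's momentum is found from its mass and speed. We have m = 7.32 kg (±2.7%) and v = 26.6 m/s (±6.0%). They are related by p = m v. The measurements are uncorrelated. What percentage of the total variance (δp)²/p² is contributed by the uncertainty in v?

(δp/p)² = (1·δm/m)² + (1·δv/v)²
  m term: (1×0.0270)² = 0.000729
  v term: (1×0.0600)² = 0.00360
Total = 0.00433. Share from v = 0.00360/0.00433 = 0.832.

83.2%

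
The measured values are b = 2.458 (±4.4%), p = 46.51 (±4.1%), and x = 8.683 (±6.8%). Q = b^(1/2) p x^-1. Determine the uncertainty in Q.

0.692

Each factor contributes (exponent × relative error)² to (δQ/Q)²:
  (½·δb/b)² = (0.5×0.0440)² = 0.000484;  (1·δp/p)² = (1×0.0410)² = 0.00168;  (-1·δx/x)² = (-1×0.0680)² = 0.00462
δQ/Q = √(0.00679) = 0.0824
Q = 8.398, so δQ = 0.0824 × 8.398 = 0.692.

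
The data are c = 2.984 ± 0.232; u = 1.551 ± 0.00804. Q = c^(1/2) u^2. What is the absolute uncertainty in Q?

0.167

Relative error in a monomial: (δQ/Q)² = Σ (nᵢ · δxᵢ/xᵢ)².
  (½·δc/c)² = (0.5×0.0777)² = 0.00151;  (2·δu/u)² = (2×0.00518)² = 0.000107
δQ/Q = √(0.00162) = 0.0402
Q = 4.155, so δQ = 0.0402 × 4.155 = 0.167.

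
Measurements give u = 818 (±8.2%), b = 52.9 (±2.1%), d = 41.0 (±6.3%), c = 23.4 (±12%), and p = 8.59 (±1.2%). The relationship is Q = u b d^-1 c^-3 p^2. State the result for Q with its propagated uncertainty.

6.08 ± 2.28

Products/powers → add relative errors in quadrature, weighted by exponent:
  (1·δu/u)² = (1×0.0820)² = 0.00672;  (1·δb/b)² = (1×0.0210)² = 0.000441;  (-1·δd/d)² = (-1×0.0630)² = 0.00397;  (-3·δc/c)² = (-3×0.120)² = 0.130;  (2·δp/p)² = (2×0.0120)² = 0.000576
δQ/Q = √(0.141) = 0.376
Q = 6.08, so δQ = 0.376 × 6.08 = 2.28.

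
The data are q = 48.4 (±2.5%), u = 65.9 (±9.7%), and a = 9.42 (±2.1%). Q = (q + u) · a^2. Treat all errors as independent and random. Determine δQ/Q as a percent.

7.07%

Let w = q + u = 114. δw = √(δq² + δu²) = √(1.46 + 40.9) = 6.51, so δw/w = 0.0569.
Q is then a monomial in w, a:
δQ/Q = √((δw/w)² + (2·δa/a)²) = √(0.00324 + 0.00176) = 0.0707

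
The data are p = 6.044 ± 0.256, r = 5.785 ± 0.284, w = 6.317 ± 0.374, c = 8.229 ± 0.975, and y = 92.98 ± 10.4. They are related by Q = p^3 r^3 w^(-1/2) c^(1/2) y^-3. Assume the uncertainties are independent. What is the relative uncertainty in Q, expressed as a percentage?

Since Q is a product/quotient, work with relative uncertainties:
  (3·δp/p)² = (3×0.0424)² = 0.0161;  (3·δr/r)² = (3×0.0491)² = 0.0217;  (−½·δw/w)² = (-0.5×0.0592)² = 0.000876;  (½·δc/c)² = (0.5×0.118)² = 0.00351;  (-3·δy/y)² = (-3×0.112)² = 0.113
δQ/Q = √(0.155) = 0.393

39.3%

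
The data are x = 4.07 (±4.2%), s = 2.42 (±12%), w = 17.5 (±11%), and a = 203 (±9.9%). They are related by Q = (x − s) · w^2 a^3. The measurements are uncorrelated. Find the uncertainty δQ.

Let u = x − s = 1.65. δu = √(δx² + δs²) = √(0.0292 + 0.0843) = 0.337, so δu/u = 0.204.
Q is then a monomial in u, w, a:
δQ/Q = √((δu/u)² + (2·δw/w)² + (3·δa/a)²) = √(0.0417 + 0.0484 + 0.0882) = 0.422
Q = 4.23e+09, so δQ = 0.422 × 4.23e+09 = 1.79e+09.

1.79e+09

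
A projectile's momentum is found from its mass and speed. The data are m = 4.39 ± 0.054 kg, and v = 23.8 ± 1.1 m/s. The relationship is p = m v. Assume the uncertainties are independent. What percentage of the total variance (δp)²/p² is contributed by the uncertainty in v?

(δp/p)² = (1·δm/m)² + (1·δv/v)²
  m term: (1×0.0123)² = 0.000151
  v term: (1×0.0462)² = 0.00214
Total = 0.00229. Share from v = 0.00214/0.00229 = 0.934.

93.4%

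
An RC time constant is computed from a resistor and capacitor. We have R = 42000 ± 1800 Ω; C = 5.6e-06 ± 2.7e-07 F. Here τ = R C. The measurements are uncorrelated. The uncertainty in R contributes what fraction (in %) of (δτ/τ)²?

44.1%

(δτ/τ)² = (1·δR/R)² + (1·δC/C)²
  R term: (1×0.0429)² = 0.00184
  C term: (1×0.0482)² = 0.00232
Total = 0.00416. Share from R = 0.00184/0.00416 = 0.441.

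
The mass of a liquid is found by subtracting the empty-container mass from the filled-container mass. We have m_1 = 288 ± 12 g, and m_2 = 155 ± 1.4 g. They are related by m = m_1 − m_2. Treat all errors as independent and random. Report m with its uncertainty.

133 ± 12.1 g

Each term contributes (cᵢ δxᵢ)² to (δm)²:
  (δm_1)² = 144;  (δm_2)² = 1.96
δm = √(146) = 12.1 g
m = 133 g.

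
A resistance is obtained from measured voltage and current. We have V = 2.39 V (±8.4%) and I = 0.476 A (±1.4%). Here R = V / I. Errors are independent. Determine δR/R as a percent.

Relative error in a monomial: (δR/R)² = Σ (nᵢ · δxᵢ/xᵢ)².
  (1·δV/V)² = (1×0.0840)² = 0.00706;  (-1·δI/I)² = (-1×0.0140)² = 0.000196
δR/R = √(0.00725) = 0.0852

8.52%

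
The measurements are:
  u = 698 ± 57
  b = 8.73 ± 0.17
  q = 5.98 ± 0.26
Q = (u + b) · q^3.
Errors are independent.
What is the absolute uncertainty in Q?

23200

Let w = u + b = 707. δw = √(δu² + δb²) = √(3250 + 0.0289) = 57.0, so δw/w = 0.0807.
Q is then a monomial in w, q:
δQ/Q = √((δw/w)² + (3·δq/q)²) = √(0.00650 + 0.0170) = 0.153
Q = 1.51e+05, so δQ = 0.153 × 1.51e+05 = 23200.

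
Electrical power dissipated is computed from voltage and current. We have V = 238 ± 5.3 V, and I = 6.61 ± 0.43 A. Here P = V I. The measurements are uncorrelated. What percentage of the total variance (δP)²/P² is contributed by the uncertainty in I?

(δP/P)² = (1·δV/V)² + (1·δI/I)²
  V term: (1×0.0223)² = 0.000496
  I term: (1×0.0651)² = 0.00423
Total = 0.00473. Share from I = 0.00423/0.00473 = 0.895.

89.5%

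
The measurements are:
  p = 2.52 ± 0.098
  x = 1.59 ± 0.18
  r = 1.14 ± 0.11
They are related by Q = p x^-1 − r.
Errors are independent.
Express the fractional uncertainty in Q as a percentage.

Let w = p·x^-1 = 1.58. δw/w = √((1·δp/p)² + (-1·δx/x)²) = √(0.00151 + 0.0128) = 0.120, so δw = 0.190.
Q = w − r: δQ = √(δw² + δr²) = √(0.0360 + 0.0121) = 0.219
Q = 0.445, so δQ/Q = 0.219/0.445 = 0.493.

49.3%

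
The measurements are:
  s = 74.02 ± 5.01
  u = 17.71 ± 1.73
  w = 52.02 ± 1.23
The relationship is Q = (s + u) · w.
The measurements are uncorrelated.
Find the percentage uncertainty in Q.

6.24%

Let h = s + u = 91.73. δh = √(δs² + δu²) = √(25.1 + 2.99) = 5.30, so δh/h = 0.0578.
Q is then a monomial in h, w:
δQ/Q = √((δh/h)² + (1·δw/w)²) = √(0.00334 + 0.000559) = 0.0624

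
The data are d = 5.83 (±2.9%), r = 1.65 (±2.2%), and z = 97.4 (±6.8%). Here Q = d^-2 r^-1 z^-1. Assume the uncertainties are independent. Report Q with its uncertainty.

For a monomial Q ∝ d^-2, r^-1, z^-1, fractional errors add in quadrature:
  (-2·δd/d)² = (-2×0.0290)² = 0.00336;  (-1·δr/r)² = (-1×0.0220)² = 0.000484;  (-1·δz/z)² = (-1×0.0680)² = 0.00462
δQ/Q = √(0.00847) = 0.0920
Q = 0.000183, so δQ = 0.0920 × 0.000183 = 1.69e-05.

(1.83 ± 0.169) × 10^-4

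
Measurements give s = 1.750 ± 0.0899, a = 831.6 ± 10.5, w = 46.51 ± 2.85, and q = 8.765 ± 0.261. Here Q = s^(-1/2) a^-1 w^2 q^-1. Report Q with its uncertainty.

Relative error in a monomial: (δQ/Q)² = Σ (nᵢ · δxᵢ/xᵢ)².
  (−½·δs/s)² = (-0.5×0.0514)² = 0.000660;  (-1·δa/a)² = (-1×0.0126)² = 0.000159;  (2·δw/w)² = (2×0.0613)² = 0.0150;  (-1·δq/q)² = (-1×0.0298)² = 0.000887
δQ/Q = √(0.0167) = 0.129
Q = 0.2243, so δQ = 0.129 × 0.2243 = 0.0290.

0.2243 ± 0.0290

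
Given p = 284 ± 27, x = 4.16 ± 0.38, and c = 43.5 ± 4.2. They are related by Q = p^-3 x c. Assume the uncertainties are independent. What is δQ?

Relative error in a monomial: (δQ/Q)² = Σ (nᵢ · δxᵢ/xᵢ)².
  (-3·δp/p)² = (-3×0.0951)² = 0.0813;  (1·δx/x)² = (1×0.0913)² = 0.00834;  (1·δc/c)² = (1×0.0966)² = 0.00932
δQ/Q = √(0.0990) = 0.315
Q = 7.9e-06, so δQ = 0.315 × 7.9e-06 = 2.49e-06.

2.49e-06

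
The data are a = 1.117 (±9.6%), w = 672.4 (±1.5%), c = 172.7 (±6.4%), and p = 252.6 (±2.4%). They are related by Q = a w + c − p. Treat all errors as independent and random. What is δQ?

Let h = a·w = 751.1. δh/h = √((1·δa/a)² + (1·δw/w)²) = √(0.00922 + 0.000225) = 0.0972, so δh = 73.0.
Q = h + c − p: δQ = √(δh² + δc² + δp²) = √(5330 + 122 + 36.8) = 74.1

74.1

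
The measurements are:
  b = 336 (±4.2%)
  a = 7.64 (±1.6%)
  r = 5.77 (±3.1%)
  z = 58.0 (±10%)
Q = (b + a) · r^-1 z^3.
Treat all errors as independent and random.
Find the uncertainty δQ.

Let u = b + a = 344. δu = √(δb² + δa²) = √(199 + 0.0149) = 14.1, so δu/u = 0.0411.
Q is then a monomial in u, r, z:
δQ/Q = √((δu/u)² + (-1·δr/r)² + (3·δz/z)²) = √(0.00169 + 0.000961 + 0.0900) = 0.304
Q = 1.16e+07, so δQ = 0.304 × 1.16e+07 = 3.54e+06.

3.54e+06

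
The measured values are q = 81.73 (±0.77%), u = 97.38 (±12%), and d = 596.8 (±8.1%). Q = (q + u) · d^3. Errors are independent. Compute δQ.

9.58e+09

Let w = q + u = 179.1. δw = √(δq² + δu²) = √(0.396 + 137) = 11.7, so δw/w = 0.0653.
Q is then a monomial in w, d:
δQ/Q = √((δw/w)² + (3·δd/d)²) = √(0.00427 + 0.0590) = 0.252
Q = 3.807e+10, so δQ = 0.252 × 3.807e+10 = 9.58e+09.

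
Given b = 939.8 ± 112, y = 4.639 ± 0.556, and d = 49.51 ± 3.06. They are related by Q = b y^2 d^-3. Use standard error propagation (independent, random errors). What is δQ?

Since Q is a product/quotient, work with relative uncertainties:
  (1·δb/b)² = (1×0.119)² = 0.0142;  (2·δy/y)² = (2×0.120)² = 0.0575;  (-3·δd/d)² = (-3×0.0618)² = 0.0344
δQ/Q = √(0.106) = 0.326
Q = 0.1667, so δQ = 0.326 × 0.1667 = 0.0543.

0.0543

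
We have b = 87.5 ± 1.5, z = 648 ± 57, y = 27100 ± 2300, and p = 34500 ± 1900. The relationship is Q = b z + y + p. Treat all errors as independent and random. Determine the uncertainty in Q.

Let w = b·z = 56700. δw/w = √((1·δb/b)² + (1·δz/z)²) = √(0.000294 + 0.00774) = 0.0896, so δw = 5080.
Q = w + y + p: δQ = √(δw² + δy² + δp²) = √(2.58e+07 + 5.29e+06 + 3.61e+06) = 5890

5890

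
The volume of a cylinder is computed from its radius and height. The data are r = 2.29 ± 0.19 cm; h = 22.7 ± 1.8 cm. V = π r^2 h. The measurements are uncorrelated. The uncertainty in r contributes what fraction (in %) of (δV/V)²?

81.4%

(δV/V)² = (2·δr/r)² + (1·δh/h)²
  r term: (2×0.0830)² = 0.0275
  h term: (1×0.0793)² = 0.00629
Total = 0.0338. Share from r = 0.0275/0.0338 = 0.814.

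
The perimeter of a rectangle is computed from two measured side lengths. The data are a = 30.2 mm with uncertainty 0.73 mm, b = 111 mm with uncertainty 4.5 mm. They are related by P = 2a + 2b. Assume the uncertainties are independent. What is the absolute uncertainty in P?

Sums and differences: (δP)² = Σ (cᵢ δxᵢ)².
  (2·δa)² = 2.13;  (2·δb)² = 81.0
δP = √(83.1) = 9.12 mm

9.12 mm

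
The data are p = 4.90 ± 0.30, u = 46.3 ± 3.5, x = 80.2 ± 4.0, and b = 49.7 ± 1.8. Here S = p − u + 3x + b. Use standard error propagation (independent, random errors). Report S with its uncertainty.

Sums and differences: (δS)² = Σ (cᵢ δxᵢ)².
  (δp)² = 0.0900;  (δu)² = 12.2;  (3·δx)² = 144;  (δb)² = 3.24
δS = √(160) = 12.6
S = 249.

249 ± 12.6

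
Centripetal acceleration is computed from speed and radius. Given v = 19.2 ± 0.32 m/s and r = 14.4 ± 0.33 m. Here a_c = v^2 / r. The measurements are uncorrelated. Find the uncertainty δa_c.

Products/powers → add relative errors in quadrature, weighted by exponent:
  (2·δv/v)² = (2×0.0167)² = 0.00111;  (-1·δr/r)² = (-1×0.0229)² = 0.000525
δa_c/a_c = √(0.00164) = 0.0405
a_c = 25.6 m/s^2, so δa_c = 0.0405 × 25.6 = 1.04 m/s^2.

1.04 m/s^2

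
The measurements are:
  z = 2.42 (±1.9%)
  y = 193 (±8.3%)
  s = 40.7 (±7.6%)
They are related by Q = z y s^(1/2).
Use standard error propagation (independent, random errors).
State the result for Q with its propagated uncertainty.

2980 ± 278

Products/powers → add relative errors in quadrature, weighted by exponent:
  (1·δz/z)² = (1×0.0190)² = 0.000361;  (1·δy/y)² = (1×0.0830)² = 0.00689;  (½·δs/s)² = (0.5×0.0760)² = 0.00144
δQ/Q = √(0.00869) = 0.0932
Q = 2980, so δQ = 0.0932 × 2980 = 278.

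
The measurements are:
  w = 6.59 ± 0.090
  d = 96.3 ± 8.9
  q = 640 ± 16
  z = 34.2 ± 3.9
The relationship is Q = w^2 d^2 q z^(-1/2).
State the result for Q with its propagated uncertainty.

Relative error in a monomial: (δQ/Q)² = Σ (nᵢ · δxᵢ/xᵢ)².
  (2·δw/w)² = (2×0.0137)² = 0.000746;  (2·δd/d)² = (2×0.0924)² = 0.0342;  (1·δq/q)² = (1×0.0250)² = 0.000625;  (−½·δz/z)² = (-0.5×0.114)² = 0.00325
δQ/Q = √(0.0388) = 0.197
Q = 4.41e+07, so δQ = 0.197 × 4.41e+07 = 8.68e+06.

(4.41 ± 0.868) × 10^7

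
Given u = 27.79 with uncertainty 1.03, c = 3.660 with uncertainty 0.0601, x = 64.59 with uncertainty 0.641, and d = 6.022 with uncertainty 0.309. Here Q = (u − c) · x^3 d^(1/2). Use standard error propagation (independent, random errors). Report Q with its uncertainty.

(1.596 ± 0.0927) × 10^7

Let w = u − c = 24.13. δw = √(δu² + δc²) = √(1.06 + 0.00361) = 1.03, so δw/w = 0.0428.
Q is then a monomial in w, x, d:
δQ/Q = √((δw/w)² + (3·δx/x)² + (½·δd/d)²) = √(0.00183 + 0.000886 + 0.000658) = 0.0581
Q = 1.596e+07, so δQ = 0.0581 × 1.596e+07 = 9.27e+05.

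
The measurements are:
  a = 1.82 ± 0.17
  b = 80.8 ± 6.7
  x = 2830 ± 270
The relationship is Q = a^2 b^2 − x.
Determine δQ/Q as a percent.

28.8%

Let p = a^2·b^2 = 21600. δp/p = √((2·δa/a)² + (2·δb/b)²) = √(0.0349 + 0.0275) = 0.250, so δp = 5400.
Q = p − x: δQ = √(δp² + δx²) = √(2.92e+07 + 72900) = 5410
Q = 18800, so δQ/Q = 5410/18800 = 0.288.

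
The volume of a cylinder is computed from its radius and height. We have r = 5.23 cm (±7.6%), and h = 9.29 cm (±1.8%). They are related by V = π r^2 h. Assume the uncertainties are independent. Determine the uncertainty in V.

122 cm^3

Each factor contributes (exponent × relative error)² to (δV/V)²:
  (2·δr/r)² = (2×0.0760)² = 0.0231;  (1·δh/h)² = (1×0.0180)² = 0.000324
δV/V = √(0.0234) = 0.153
V = 798 cm^3, so δV = 0.153 × 798 = 122 cm^3.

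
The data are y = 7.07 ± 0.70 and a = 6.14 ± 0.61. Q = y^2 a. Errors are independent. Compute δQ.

For a monomial Q ∝ y^2, a, fractional errors add in quadrature:
  (2·δy/y)² = (2×0.0990)² = 0.0392;  (1·δa/a)² = (1×0.0993)² = 0.00987
δQ/Q = √(0.0491) = 0.222
Q = 307, so δQ = 0.222 × 307 = 68.0.

68.0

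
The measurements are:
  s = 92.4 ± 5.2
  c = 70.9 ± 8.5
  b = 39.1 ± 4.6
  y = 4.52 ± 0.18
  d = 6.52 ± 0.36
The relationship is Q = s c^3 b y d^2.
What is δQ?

Since Q is a product/quotient, work with relative uncertainties:
  (1·δs/s)² = (1×0.0563)² = 0.00317;  (3·δc/c)² = (3×0.120)² = 0.129;  (1·δb/b)² = (1×0.118)² = 0.0138;  (1·δy/y)² = (1×0.0398)² = 0.00159;  (2·δd/d)² = (2×0.0552)² = 0.0122
δQ/Q = √(0.160) = 0.400
Q = 2.47e+11, so δQ = 0.400 × 2.47e+11 = 9.9e+10.

9.9e+10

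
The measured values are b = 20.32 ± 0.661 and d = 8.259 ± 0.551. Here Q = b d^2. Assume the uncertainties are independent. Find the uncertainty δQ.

190

For a monomial Q ∝ b, d^2, fractional errors add in quadrature:
  (1·δb/b)² = (1×0.0325)² = 0.00106;  (2·δd/d)² = (2×0.0667)² = 0.0178
δQ/Q = √(0.0189) = 0.137
Q = 1386, so δQ = 0.137 × 1386 = 190.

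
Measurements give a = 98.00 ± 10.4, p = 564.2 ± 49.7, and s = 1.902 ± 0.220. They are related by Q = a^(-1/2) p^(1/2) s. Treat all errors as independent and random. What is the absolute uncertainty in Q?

Relative error in a monomial: (δQ/Q)² = Σ (nᵢ · δxᵢ/xᵢ)².
  (−½·δa/a)² = (-0.5×0.106)² = 0.00282;  (½·δp/p)² = (0.5×0.0881)² = 0.00194;  (1·δs/s)² = (1×0.116)² = 0.0134
δQ/Q = √(0.0181) = 0.135
Q = 4.564, so δQ = 0.135 × 4.564 = 0.615.

0.615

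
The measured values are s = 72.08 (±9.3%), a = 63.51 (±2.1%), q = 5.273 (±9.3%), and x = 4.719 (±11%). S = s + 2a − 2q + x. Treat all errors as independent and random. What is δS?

7.30

Absolute uncertainties add in quadrature for a linear combination:
  (δs)² = 44.9;  (2·δa)² = 7.12;  (2·δq)² = 0.962;  (δx)² = 0.269
δS = √(53.3) = 7.30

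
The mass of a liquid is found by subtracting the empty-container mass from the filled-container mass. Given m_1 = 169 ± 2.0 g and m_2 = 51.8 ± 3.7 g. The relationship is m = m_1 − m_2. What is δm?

m is a linear combination, so absolute uncertainties add in quadrature:
  (δm_1)² = 4.00;  (δm_2)² = 13.7
δm = √(17.7) = 4.21 g

4.21 g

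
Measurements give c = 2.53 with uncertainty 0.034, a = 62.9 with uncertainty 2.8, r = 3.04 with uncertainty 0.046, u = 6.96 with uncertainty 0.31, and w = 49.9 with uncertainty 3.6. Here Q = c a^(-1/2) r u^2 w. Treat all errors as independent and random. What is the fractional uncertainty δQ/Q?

Since Q is a product/quotient, work with relative uncertainties:
  (1·δc/c)² = (1×0.0134)² = 0.000181;  (−½·δa/a)² = (-0.5×0.0445)² = 0.000495;  (1·δr/r)² = (1×0.0151)² = 0.000229;  (2·δu/u)² = (2×0.0445)² = 0.00794;  (1·δw/w)² = (1×0.0721)² = 0.00520
δQ/Q = √(0.0140) = 0.119

0.119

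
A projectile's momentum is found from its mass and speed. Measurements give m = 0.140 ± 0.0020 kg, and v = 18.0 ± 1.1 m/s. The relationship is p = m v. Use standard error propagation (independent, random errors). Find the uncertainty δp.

0.158 kg·m/s

Relative error in a monomial: (δp/p)² = Σ (nᵢ · δxᵢ/xᵢ)².
  (1·δm/m)² = (1×0.0143)² = 0.000204;  (1·δv/v)² = (1×0.0611)² = 0.00373
δp/p = √(0.00394) = 0.0628
p = 2.52 kg·m/s, so δp = 0.0628 × 2.52 = 0.158 kg·m/s.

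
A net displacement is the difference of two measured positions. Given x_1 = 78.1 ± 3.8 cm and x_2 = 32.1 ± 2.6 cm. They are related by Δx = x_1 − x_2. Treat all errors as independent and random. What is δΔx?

Δx is a linear combination, so absolute uncertainties add in quadrature:
  (δx_1)² = 14.4;  (δx_2)² = 6.76
δΔx = √(21.2) = 4.60 cm

4.60 cm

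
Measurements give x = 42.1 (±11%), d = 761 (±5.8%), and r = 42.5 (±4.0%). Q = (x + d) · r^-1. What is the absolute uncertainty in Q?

1.29

Let u = x + d = 803. δu = √(δx² + δd²) = √(21.4 + 1950) = 44.4, so δu/u = 0.0553.
Q is then a monomial in u, r:
δQ/Q = √((δu/u)² + (-1·δr/r)²) = √(0.00305 + 0.00160) = 0.0682
Q = 18.9, so δQ = 0.0682 × 18.9 = 1.29.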